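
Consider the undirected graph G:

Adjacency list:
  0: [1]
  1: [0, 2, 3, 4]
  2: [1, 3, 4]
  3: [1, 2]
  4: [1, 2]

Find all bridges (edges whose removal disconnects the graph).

A bridge is an edge whose removal increases the number of connected components.
Bridges found: (0,1)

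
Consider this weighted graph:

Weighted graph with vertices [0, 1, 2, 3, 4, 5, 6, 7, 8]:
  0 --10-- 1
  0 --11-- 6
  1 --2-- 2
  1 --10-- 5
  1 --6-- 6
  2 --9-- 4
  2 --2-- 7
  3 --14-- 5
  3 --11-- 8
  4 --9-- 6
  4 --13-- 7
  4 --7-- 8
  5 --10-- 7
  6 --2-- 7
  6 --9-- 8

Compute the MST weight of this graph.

Applying Kruskal's algorithm (sort edges by weight, add if no cycle):
  Add (1,2) w=2
  Add (2,7) w=2
  Add (6,7) w=2
  Skip (1,6) w=6 (creates cycle)
  Add (4,8) w=7
  Add (2,4) w=9
  Skip (4,6) w=9 (creates cycle)
  Skip (6,8) w=9 (creates cycle)
  Add (0,1) w=10
  Add (1,5) w=10
  Skip (5,7) w=10 (creates cycle)
  Skip (0,6) w=11 (creates cycle)
  Add (3,8) w=11
  Skip (4,7) w=13 (creates cycle)
  Skip (3,5) w=14 (creates cycle)
MST weight = 53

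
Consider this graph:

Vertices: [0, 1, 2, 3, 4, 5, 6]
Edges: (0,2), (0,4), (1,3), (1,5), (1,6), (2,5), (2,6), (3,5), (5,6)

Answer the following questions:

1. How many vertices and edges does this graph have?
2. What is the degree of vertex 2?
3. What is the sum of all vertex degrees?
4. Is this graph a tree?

Count: 7 vertices, 9 edges.
Vertex 2 has neighbors [0, 5, 6], degree = 3.
Handshaking lemma: 2 * 9 = 18.
A tree on 7 vertices has 6 edges. This graph has 9 edges (3 extra). Not a tree.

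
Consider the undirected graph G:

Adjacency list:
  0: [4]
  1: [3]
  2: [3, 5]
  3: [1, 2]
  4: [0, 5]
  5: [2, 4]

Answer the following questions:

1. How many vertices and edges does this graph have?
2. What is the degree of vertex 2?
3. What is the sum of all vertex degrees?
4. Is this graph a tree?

Count: 6 vertices, 5 edges.
Vertex 2 has neighbors [3, 5], degree = 2.
Handshaking lemma: 2 * 5 = 10.
A graph is a tree iff it is connected and has exactly n-1 edges. This graph is connected (all 6 vertices in one component) and has 6-1 = 5 edges. It is a tree.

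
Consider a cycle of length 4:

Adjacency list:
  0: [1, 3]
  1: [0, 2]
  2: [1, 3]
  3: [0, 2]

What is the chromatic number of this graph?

This is an even cycle (C_4). Even cycles are bipartite.
Chromatic number = 2.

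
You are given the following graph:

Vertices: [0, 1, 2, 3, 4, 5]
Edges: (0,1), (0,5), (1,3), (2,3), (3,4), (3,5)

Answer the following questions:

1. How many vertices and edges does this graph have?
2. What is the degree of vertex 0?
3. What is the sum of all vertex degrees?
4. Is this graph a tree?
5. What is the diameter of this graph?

Count: 6 vertices, 6 edges.
Vertex 0 has neighbors [1, 5], degree = 2.
Handshaking lemma: 2 * 6 = 12.
A tree on 6 vertices has 5 edges. This graph has 6 edges (1 extra). Not a tree.
Diameter (longest shortest path) = 3.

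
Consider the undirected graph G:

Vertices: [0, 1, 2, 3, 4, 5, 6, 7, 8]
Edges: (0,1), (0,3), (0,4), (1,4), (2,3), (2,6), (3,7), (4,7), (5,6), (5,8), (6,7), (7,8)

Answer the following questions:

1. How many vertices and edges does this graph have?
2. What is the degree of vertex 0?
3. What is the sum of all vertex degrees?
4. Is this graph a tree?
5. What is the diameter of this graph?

Count: 9 vertices, 12 edges.
Vertex 0 has neighbors [1, 3, 4], degree = 3.
Handshaking lemma: 2 * 12 = 24.
A tree on 9 vertices has 8 edges. This graph has 12 edges (4 extra). Not a tree.
Diameter (longest shortest path) = 4.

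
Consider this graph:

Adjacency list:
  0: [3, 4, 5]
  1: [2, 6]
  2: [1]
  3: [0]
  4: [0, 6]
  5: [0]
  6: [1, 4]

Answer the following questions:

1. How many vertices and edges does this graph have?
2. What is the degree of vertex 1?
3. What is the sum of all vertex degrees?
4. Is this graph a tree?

Count: 7 vertices, 6 edges.
Vertex 1 has neighbors [2, 6], degree = 2.
Handshaking lemma: 2 * 6 = 12.
A graph is a tree iff it is connected and has exactly n-1 edges. This graph is connected (all 7 vertices in one component) and has 7-1 = 6 edges. It is a tree.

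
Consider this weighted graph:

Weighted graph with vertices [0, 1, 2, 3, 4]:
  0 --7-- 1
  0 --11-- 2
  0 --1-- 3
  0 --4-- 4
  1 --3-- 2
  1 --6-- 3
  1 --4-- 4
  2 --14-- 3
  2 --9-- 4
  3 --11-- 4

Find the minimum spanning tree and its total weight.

Applying Kruskal's algorithm (sort edges by weight, add if no cycle):
  Add (0,3) w=1
  Add (1,2) w=3
  Add (0,4) w=4
  Add (1,4) w=4
  Skip (1,3) w=6 (creates cycle)
  Skip (0,1) w=7 (creates cycle)
  Skip (2,4) w=9 (creates cycle)
  Skip (0,2) w=11 (creates cycle)
  Skip (3,4) w=11 (creates cycle)
  Skip (2,3) w=14 (creates cycle)
MST weight = 12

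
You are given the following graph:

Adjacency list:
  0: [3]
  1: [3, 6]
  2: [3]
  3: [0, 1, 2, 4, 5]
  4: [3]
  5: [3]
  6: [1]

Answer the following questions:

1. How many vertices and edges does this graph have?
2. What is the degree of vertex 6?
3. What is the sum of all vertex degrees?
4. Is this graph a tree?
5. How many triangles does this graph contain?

Count: 7 vertices, 6 edges.
Vertex 6 has neighbors [1], degree = 1.
Handshaking lemma: 2 * 6 = 12.
A graph is a tree iff it is connected and has exactly n-1 edges. This graph is connected (all 7 vertices in one component) and has 7-1 = 6 edges. It is a tree.
Number of triangles = 0.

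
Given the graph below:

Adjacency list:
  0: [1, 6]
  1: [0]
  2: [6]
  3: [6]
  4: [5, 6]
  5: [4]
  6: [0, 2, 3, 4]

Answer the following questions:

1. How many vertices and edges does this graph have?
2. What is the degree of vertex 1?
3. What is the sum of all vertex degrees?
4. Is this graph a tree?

Count: 7 vertices, 6 edges.
Vertex 1 has neighbors [0], degree = 1.
Handshaking lemma: 2 * 6 = 12.
A graph is a tree iff it is connected and has exactly n-1 edges. This graph is connected (all 7 vertices in one component) and has 7-1 = 6 edges. It is a tree.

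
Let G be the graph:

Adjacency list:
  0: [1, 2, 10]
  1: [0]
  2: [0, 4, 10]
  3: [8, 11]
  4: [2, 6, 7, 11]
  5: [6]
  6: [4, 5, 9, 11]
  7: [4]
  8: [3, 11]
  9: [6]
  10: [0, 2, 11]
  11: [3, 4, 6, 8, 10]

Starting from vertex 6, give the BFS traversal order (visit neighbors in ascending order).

BFS from vertex 6 (neighbors processed in ascending order):
Visit order: 6, 4, 5, 9, 11, 2, 7, 3, 8, 10, 0, 1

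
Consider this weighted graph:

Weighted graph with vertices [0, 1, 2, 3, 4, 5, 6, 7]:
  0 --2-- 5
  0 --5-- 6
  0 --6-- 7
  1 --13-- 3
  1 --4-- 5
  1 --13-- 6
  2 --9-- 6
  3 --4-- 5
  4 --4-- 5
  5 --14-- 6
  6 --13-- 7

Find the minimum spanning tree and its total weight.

Applying Kruskal's algorithm (sort edges by weight, add if no cycle):
  Add (0,5) w=2
  Add (1,5) w=4
  Add (3,5) w=4
  Add (4,5) w=4
  Add (0,6) w=5
  Add (0,7) w=6
  Add (2,6) w=9
  Skip (1,6) w=13 (creates cycle)
  Skip (1,3) w=13 (creates cycle)
  Skip (6,7) w=13 (creates cycle)
  Skip (5,6) w=14 (creates cycle)
MST weight = 34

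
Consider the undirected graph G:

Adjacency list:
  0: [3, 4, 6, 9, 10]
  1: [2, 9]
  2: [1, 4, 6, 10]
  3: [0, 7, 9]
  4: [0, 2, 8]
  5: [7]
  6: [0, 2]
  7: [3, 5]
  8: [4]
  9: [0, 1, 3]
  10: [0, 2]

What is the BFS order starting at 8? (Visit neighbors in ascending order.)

BFS from vertex 8 (neighbors processed in ascending order):
Visit order: 8, 4, 0, 2, 3, 6, 9, 10, 1, 7, 5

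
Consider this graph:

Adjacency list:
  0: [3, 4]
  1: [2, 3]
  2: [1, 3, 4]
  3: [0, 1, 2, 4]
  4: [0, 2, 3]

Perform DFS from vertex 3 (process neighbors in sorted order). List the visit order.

DFS from vertex 3 (neighbors processed in ascending order):
Visit order: 3, 0, 4, 2, 1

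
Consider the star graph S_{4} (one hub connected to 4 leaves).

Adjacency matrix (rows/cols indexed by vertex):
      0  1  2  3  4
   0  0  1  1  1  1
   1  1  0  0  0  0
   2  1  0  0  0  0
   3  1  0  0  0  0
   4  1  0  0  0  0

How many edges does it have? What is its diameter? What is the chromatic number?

Star graph S_{4}: the hub connects to all 4 leaves.
Edges = 4.
Diameter = 2 (any leaf to hub is 1, leaf to leaf through hub is 2).
Star graphs are bipartite (hub vs leaves), so chromatic number = 2.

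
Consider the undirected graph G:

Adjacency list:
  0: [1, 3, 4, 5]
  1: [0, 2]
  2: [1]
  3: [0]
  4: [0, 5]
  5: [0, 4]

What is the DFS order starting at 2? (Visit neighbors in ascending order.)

DFS from vertex 2 (neighbors processed in ascending order):
Visit order: 2, 1, 0, 3, 4, 5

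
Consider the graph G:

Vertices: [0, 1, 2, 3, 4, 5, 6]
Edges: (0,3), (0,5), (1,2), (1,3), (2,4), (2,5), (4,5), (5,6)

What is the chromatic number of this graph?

The graph has a maximum clique of size 3 (lower bound on chromatic number).
A valid 3-coloring: {0: 1, 1: 0, 2: 1, 3: 2, 4: 2, 5: 0, 6: 1}.
Chromatic number = 3.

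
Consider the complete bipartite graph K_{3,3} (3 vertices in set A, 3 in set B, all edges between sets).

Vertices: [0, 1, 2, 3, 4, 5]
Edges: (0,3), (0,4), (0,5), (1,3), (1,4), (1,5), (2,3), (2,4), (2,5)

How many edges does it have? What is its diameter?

K_{3,3} has 3 * 3 = 9 edges.
Any vertex reaches any opposite-side vertex in 1 step; same-side vertices reach in 2 steps via any opposite-side vertex.
Diameter = 2.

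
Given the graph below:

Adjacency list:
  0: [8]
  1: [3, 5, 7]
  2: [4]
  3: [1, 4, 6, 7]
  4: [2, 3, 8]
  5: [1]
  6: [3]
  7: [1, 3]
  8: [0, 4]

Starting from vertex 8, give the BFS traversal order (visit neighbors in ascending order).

BFS from vertex 8 (neighbors processed in ascending order):
Visit order: 8, 0, 4, 2, 3, 1, 6, 7, 5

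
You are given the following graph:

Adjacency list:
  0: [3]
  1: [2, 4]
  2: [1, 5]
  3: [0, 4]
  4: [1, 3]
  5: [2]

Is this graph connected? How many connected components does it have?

Checking connectivity: the graph has 1 connected component(s).
All vertices are reachable from each other. The graph IS connected.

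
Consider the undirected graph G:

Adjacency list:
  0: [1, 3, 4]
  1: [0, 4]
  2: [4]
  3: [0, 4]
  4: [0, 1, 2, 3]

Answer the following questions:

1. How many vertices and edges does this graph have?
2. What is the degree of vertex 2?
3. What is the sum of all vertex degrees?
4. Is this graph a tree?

Count: 5 vertices, 6 edges.
Vertex 2 has neighbors [4], degree = 1.
Handshaking lemma: 2 * 6 = 12.
A tree on 5 vertices has 4 edges. This graph has 6 edges (2 extra). Not a tree.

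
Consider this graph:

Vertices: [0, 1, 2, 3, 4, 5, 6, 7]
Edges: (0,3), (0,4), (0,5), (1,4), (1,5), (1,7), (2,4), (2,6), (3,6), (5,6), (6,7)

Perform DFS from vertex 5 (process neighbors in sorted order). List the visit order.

DFS from vertex 5 (neighbors processed in ascending order):
Visit order: 5, 0, 3, 6, 2, 4, 1, 7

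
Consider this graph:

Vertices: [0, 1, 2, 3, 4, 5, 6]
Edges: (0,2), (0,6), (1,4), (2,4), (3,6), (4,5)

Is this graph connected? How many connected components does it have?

Checking connectivity: the graph has 1 connected component(s).
All vertices are reachable from each other. The graph IS connected.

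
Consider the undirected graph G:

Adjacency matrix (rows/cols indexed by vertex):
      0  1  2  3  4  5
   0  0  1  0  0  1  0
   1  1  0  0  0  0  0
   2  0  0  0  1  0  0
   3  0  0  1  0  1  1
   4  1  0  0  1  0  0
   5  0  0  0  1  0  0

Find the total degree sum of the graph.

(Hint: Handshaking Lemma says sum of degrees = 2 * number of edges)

Count edges: 5 edges.
By Handshaking Lemma: sum of degrees = 2 * 5 = 10.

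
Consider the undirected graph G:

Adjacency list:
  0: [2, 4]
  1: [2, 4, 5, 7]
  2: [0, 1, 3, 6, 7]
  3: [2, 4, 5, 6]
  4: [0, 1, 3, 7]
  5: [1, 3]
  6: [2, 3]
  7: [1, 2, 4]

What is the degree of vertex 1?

Vertex 1 has neighbors [2, 4, 5, 7], so deg(1) = 4.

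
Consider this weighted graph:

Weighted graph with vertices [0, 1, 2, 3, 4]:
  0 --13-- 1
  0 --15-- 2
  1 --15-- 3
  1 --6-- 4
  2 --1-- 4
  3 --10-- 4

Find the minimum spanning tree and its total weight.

Applying Kruskal's algorithm (sort edges by weight, add if no cycle):
  Add (2,4) w=1
  Add (1,4) w=6
  Add (3,4) w=10
  Add (0,1) w=13
  Skip (0,2) w=15 (creates cycle)
  Skip (1,3) w=15 (creates cycle)
MST weight = 30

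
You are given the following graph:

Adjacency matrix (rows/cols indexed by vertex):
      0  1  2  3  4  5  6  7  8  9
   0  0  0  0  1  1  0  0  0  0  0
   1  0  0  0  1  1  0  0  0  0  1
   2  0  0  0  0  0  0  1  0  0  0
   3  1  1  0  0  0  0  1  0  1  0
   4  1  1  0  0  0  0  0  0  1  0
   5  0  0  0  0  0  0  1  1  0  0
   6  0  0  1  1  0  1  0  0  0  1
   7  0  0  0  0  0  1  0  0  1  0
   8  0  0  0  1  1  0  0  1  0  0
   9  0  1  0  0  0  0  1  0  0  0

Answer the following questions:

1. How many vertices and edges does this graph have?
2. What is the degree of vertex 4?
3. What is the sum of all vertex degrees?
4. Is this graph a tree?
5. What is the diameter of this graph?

Count: 10 vertices, 13 edges.
Vertex 4 has neighbors [0, 1, 8], degree = 3.
Handshaking lemma: 2 * 13 = 26.
A tree on 10 vertices has 9 edges. This graph has 13 edges (4 extra). Not a tree.
Diameter (longest shortest path) = 4.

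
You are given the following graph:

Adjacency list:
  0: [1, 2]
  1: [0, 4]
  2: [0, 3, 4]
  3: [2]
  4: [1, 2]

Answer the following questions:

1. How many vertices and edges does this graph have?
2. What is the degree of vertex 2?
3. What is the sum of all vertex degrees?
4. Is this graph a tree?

Count: 5 vertices, 5 edges.
Vertex 2 has neighbors [0, 3, 4], degree = 3.
Handshaking lemma: 2 * 5 = 10.
A tree on 5 vertices has 4 edges. This graph has 5 edges (1 extra). Not a tree.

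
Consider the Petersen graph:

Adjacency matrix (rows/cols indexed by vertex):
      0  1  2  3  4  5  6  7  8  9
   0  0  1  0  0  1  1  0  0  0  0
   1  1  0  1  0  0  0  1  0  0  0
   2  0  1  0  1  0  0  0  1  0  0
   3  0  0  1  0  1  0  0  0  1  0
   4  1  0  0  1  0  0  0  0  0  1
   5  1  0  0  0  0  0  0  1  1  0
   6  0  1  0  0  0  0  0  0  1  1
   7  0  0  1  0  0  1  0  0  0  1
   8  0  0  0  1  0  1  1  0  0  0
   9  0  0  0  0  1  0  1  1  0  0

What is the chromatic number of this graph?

The Petersen graph contains odd cycles (e.g. the outer 5-cycle), so chi >= 3.
A proper 3-coloring exists (it is a well-known 3-chromatic graph).
Chromatic number = 3.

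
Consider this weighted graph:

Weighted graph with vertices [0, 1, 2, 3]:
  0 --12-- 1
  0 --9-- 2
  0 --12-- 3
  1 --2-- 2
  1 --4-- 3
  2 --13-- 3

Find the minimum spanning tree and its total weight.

Applying Kruskal's algorithm (sort edges by weight, add if no cycle):
  Add (1,2) w=2
  Add (1,3) w=4
  Add (0,2) w=9
  Skip (0,1) w=12 (creates cycle)
  Skip (0,3) w=12 (creates cycle)
  Skip (2,3) w=13 (creates cycle)
MST weight = 15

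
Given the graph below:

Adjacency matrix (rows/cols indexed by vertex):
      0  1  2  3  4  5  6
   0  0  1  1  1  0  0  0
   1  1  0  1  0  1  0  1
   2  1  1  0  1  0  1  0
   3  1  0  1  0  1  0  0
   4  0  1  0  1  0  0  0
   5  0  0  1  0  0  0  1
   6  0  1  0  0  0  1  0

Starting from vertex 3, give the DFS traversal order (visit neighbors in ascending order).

DFS from vertex 3 (neighbors processed in ascending order):
Visit order: 3, 0, 1, 2, 5, 6, 4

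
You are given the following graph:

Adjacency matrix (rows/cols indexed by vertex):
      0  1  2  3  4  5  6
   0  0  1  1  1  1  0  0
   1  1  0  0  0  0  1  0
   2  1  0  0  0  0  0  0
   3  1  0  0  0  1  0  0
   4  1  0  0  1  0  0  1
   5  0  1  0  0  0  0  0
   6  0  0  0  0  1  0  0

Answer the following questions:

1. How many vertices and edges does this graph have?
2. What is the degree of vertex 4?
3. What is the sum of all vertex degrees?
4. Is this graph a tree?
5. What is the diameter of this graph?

Count: 7 vertices, 7 edges.
Vertex 4 has neighbors [0, 3, 6], degree = 3.
Handshaking lemma: 2 * 7 = 14.
A tree on 7 vertices has 6 edges. This graph has 7 edges (1 extra). Not a tree.
Diameter (longest shortest path) = 4.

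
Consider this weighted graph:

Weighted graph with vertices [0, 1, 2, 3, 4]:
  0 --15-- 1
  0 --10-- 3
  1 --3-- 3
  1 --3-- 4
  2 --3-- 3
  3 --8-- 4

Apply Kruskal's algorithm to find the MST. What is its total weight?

Applying Kruskal's algorithm (sort edges by weight, add if no cycle):
  Add (1,4) w=3
  Add (1,3) w=3
  Add (2,3) w=3
  Skip (3,4) w=8 (creates cycle)
  Add (0,3) w=10
  Skip (0,1) w=15 (creates cycle)
MST weight = 19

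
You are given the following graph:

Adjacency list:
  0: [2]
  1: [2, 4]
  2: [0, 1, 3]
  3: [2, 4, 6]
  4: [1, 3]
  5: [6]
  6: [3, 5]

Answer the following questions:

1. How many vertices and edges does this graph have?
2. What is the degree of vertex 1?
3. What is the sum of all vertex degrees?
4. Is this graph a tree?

Count: 7 vertices, 7 edges.
Vertex 1 has neighbors [2, 4], degree = 2.
Handshaking lemma: 2 * 7 = 14.
A tree on 7 vertices has 6 edges. This graph has 7 edges (1 extra). Not a tree.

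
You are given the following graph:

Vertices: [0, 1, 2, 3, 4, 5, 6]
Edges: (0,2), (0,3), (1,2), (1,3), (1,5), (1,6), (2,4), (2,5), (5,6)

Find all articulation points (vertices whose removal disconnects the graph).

An articulation point is a vertex whose removal disconnects the graph.
Articulation points: [2]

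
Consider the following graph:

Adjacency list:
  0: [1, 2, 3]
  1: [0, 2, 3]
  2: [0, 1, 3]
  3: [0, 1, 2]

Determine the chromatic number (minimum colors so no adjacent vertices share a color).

The graph has a maximum clique of size 4 (lower bound on chromatic number).
A valid 4-coloring: {0: 0, 1: 1, 2: 2, 3: 3}.
Chromatic number = 4.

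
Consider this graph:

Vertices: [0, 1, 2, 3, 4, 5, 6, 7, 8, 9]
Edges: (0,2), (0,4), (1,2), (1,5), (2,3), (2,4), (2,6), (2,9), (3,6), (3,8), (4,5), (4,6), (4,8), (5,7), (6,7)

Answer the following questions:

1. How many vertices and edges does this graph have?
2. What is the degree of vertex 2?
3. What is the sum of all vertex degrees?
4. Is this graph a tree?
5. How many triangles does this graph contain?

Count: 10 vertices, 15 edges.
Vertex 2 has neighbors [0, 1, 3, 4, 6, 9], degree = 6.
Handshaking lemma: 2 * 15 = 30.
A tree on 10 vertices has 9 edges. This graph has 15 edges (6 extra). Not a tree.
Number of triangles = 3.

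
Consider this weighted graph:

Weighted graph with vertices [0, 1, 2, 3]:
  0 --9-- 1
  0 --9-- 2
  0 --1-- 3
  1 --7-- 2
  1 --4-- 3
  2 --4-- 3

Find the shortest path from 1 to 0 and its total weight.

Using Dijkstra's algorithm from vertex 1:
Shortest path: 1 -> 3 -> 0
Total weight: 4 + 1 = 5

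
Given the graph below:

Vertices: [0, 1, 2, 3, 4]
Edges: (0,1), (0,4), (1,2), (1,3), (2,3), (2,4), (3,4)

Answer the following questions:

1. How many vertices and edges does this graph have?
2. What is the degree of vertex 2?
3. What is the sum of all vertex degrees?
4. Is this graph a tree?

Count: 5 vertices, 7 edges.
Vertex 2 has neighbors [1, 3, 4], degree = 3.
Handshaking lemma: 2 * 7 = 14.
A tree on 5 vertices has 4 edges. This graph has 7 edges (3 extra). Not a tree.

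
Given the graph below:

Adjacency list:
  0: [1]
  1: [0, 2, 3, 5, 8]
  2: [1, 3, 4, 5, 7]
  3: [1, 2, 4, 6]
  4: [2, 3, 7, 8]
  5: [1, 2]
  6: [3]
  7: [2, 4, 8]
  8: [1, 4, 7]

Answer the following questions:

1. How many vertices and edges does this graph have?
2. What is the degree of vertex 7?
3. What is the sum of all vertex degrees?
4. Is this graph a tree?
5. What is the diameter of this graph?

Count: 9 vertices, 14 edges.
Vertex 7 has neighbors [2, 4, 8], degree = 3.
Handshaking lemma: 2 * 14 = 28.
A tree on 9 vertices has 8 edges. This graph has 14 edges (6 extra). Not a tree.
Diameter (longest shortest path) = 3.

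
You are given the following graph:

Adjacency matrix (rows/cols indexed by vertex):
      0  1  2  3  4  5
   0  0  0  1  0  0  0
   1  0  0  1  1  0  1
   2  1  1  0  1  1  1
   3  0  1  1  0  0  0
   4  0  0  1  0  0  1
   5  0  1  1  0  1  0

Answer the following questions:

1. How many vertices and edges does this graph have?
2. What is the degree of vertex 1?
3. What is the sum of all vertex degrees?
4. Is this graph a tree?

Count: 6 vertices, 8 edges.
Vertex 1 has neighbors [2, 3, 5], degree = 3.
Handshaking lemma: 2 * 8 = 16.
A tree on 6 vertices has 5 edges. This graph has 8 edges (3 extra). Not a tree.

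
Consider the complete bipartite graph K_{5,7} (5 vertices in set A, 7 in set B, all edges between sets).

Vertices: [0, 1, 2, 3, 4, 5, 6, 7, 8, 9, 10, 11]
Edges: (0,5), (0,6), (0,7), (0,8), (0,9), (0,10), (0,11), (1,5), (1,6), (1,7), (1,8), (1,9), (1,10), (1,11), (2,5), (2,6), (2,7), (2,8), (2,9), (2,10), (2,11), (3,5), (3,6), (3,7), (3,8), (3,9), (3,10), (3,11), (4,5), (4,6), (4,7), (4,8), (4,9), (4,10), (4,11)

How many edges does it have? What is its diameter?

K_{5,7} has 5 * 7 = 35 edges.
Any vertex reaches any opposite-side vertex in 1 step; same-side vertices reach in 2 steps via any opposite-side vertex.
Diameter = 2.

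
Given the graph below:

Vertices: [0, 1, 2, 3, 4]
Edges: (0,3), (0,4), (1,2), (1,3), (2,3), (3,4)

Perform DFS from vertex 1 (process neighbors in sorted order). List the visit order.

DFS from vertex 1 (neighbors processed in ascending order):
Visit order: 1, 2, 3, 0, 4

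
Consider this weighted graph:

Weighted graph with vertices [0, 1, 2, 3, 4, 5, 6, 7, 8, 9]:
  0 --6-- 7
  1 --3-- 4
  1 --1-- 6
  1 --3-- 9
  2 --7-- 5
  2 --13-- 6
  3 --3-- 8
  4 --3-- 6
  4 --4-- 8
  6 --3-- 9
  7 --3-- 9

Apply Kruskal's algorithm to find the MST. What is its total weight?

Applying Kruskal's algorithm (sort edges by weight, add if no cycle):
  Add (1,6) w=1
  Add (1,9) w=3
  Add (1,4) w=3
  Add (3,8) w=3
  Skip (4,6) w=3 (creates cycle)
  Skip (6,9) w=3 (creates cycle)
  Add (7,9) w=3
  Add (4,8) w=4
  Add (0,7) w=6
  Add (2,5) w=7
  Add (2,6) w=13
MST weight = 43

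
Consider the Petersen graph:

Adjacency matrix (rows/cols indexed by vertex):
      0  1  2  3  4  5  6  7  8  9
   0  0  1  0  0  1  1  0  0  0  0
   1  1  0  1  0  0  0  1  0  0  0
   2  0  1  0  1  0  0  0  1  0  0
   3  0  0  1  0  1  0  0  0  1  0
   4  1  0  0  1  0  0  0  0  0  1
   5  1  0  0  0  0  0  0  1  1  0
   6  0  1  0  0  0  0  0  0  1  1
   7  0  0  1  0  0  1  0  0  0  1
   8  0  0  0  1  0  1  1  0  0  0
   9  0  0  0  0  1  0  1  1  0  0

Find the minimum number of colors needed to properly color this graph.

The Petersen graph contains odd cycles (e.g. the outer 5-cycle), so chi >= 3.
A proper 3-coloring exists (it is a well-known 3-chromatic graph).
Chromatic number = 3.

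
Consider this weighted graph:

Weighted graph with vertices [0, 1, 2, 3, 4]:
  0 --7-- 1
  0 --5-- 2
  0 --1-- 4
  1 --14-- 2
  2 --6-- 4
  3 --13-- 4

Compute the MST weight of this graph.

Applying Kruskal's algorithm (sort edges by weight, add if no cycle):
  Add (0,4) w=1
  Add (0,2) w=5
  Skip (2,4) w=6 (creates cycle)
  Add (0,1) w=7
  Add (3,4) w=13
  Skip (1,2) w=14 (creates cycle)
MST weight = 26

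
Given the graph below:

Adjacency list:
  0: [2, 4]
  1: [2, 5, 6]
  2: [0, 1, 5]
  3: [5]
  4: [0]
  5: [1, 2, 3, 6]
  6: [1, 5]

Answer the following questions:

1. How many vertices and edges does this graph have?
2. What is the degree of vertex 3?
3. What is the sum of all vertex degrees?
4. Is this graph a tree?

Count: 7 vertices, 8 edges.
Vertex 3 has neighbors [5], degree = 1.
Handshaking lemma: 2 * 8 = 16.
A tree on 7 vertices has 6 edges. This graph has 8 edges (2 extra). Not a tree.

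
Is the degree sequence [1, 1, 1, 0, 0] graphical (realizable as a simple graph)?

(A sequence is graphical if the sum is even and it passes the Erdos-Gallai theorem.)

Sum of degrees = 3. Sum is odd, so the sequence is NOT graphical.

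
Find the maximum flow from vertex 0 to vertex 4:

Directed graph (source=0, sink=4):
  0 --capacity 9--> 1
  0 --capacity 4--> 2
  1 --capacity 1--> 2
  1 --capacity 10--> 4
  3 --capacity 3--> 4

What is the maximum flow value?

Computing max flow:
  Flow on (0->1): 9/9
  Flow on (1->4): 9/10
Maximum flow = 9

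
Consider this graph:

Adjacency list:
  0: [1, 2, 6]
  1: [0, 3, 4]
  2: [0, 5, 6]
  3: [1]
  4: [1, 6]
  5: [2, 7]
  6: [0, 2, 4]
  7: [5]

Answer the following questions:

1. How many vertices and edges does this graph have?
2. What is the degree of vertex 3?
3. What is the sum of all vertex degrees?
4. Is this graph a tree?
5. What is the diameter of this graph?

Count: 8 vertices, 9 edges.
Vertex 3 has neighbors [1], degree = 1.
Handshaking lemma: 2 * 9 = 18.
A tree on 8 vertices has 7 edges. This graph has 9 edges (2 extra). Not a tree.
Diameter (longest shortest path) = 5.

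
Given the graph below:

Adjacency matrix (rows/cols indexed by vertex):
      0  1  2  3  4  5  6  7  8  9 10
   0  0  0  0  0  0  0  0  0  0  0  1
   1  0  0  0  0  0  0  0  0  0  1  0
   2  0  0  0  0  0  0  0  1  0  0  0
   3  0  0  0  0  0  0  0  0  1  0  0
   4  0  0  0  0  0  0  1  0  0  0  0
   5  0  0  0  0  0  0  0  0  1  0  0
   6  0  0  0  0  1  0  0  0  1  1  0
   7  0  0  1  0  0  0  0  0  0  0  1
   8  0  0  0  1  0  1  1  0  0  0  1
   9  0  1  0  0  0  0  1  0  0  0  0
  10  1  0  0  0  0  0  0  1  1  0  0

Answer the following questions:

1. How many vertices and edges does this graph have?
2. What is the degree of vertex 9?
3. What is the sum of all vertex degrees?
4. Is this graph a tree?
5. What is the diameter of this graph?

Count: 11 vertices, 10 edges.
Vertex 9 has neighbors [1, 6], degree = 2.
Handshaking lemma: 2 * 10 = 20.
A graph is a tree iff it is connected and has exactly n-1 edges. This graph is connected (all 11 vertices in one component) and has 11-1 = 10 edges. It is a tree.
Diameter (longest shortest path) = 6.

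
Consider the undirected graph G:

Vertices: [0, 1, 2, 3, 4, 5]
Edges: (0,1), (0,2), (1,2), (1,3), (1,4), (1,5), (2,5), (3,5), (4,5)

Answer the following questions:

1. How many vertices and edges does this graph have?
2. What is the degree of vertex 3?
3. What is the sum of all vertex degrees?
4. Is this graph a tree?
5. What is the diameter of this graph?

Count: 6 vertices, 9 edges.
Vertex 3 has neighbors [1, 5], degree = 2.
Handshaking lemma: 2 * 9 = 18.
A tree on 6 vertices has 5 edges. This graph has 9 edges (4 extra). Not a tree.
Diameter (longest shortest path) = 2.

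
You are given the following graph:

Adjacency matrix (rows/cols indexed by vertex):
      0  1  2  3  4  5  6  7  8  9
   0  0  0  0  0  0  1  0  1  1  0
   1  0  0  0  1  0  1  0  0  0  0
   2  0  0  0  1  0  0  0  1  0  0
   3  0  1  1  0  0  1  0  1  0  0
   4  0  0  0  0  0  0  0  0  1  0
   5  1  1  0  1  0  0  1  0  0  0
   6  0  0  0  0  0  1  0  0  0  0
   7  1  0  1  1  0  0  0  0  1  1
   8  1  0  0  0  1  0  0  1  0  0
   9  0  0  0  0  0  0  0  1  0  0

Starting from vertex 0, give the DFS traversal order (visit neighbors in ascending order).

DFS from vertex 0 (neighbors processed in ascending order):
Visit order: 0, 5, 1, 3, 2, 7, 8, 4, 9, 6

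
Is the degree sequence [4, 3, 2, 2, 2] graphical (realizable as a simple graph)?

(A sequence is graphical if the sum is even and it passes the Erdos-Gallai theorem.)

Sum of degrees = 13. Sum is odd, so the sequence is NOT graphical.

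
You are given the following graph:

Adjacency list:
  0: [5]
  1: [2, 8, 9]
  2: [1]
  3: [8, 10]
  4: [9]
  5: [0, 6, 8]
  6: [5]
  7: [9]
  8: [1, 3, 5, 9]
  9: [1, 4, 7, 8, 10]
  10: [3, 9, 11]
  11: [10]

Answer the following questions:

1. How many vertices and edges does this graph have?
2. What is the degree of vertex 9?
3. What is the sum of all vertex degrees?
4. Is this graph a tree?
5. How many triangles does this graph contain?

Count: 12 vertices, 13 edges.
Vertex 9 has neighbors [1, 4, 7, 8, 10], degree = 5.
Handshaking lemma: 2 * 13 = 26.
A tree on 12 vertices has 11 edges. This graph has 13 edges (2 extra). Not a tree.
Number of triangles = 1.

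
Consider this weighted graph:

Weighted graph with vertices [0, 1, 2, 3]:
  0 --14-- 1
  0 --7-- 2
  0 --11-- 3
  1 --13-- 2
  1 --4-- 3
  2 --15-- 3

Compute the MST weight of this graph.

Applying Kruskal's algorithm (sort edges by weight, add if no cycle):
  Add (1,3) w=4
  Add (0,2) w=7
  Add (0,3) w=11
  Skip (1,2) w=13 (creates cycle)
  Skip (0,1) w=14 (creates cycle)
  Skip (2,3) w=15 (creates cycle)
MST weight = 22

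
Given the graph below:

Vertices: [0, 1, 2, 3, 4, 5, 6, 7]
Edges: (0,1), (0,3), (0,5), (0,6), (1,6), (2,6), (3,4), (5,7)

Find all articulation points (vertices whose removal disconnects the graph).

An articulation point is a vertex whose removal disconnects the graph.
Articulation points: [0, 3, 5, 6]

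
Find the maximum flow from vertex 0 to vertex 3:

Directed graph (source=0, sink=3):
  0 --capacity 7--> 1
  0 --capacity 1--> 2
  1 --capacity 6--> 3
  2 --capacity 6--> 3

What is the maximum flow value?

Computing max flow:
  Flow on (0->1): 6/7
  Flow on (0->2): 1/1
  Flow on (1->3): 6/6
  Flow on (2->3): 1/6
Maximum flow = 7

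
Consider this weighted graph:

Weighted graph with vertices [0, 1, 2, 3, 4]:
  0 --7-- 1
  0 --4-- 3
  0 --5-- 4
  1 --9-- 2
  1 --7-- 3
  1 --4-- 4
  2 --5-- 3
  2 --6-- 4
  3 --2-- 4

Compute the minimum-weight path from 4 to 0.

Using Dijkstra's algorithm from vertex 4:
Shortest path: 4 -> 0
Total weight: 5 = 5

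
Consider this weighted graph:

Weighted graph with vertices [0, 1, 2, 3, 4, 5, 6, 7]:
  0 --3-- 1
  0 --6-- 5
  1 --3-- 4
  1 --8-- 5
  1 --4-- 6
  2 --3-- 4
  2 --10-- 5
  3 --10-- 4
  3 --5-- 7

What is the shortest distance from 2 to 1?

Using Dijkstra's algorithm from vertex 2:
Shortest path: 2 -> 4 -> 1
Total weight: 3 + 3 = 6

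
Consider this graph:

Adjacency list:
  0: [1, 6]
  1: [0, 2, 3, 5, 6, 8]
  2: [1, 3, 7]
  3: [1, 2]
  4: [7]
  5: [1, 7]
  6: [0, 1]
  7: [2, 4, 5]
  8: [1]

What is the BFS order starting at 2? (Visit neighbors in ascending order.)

BFS from vertex 2 (neighbors processed in ascending order):
Visit order: 2, 1, 3, 7, 0, 5, 6, 8, 4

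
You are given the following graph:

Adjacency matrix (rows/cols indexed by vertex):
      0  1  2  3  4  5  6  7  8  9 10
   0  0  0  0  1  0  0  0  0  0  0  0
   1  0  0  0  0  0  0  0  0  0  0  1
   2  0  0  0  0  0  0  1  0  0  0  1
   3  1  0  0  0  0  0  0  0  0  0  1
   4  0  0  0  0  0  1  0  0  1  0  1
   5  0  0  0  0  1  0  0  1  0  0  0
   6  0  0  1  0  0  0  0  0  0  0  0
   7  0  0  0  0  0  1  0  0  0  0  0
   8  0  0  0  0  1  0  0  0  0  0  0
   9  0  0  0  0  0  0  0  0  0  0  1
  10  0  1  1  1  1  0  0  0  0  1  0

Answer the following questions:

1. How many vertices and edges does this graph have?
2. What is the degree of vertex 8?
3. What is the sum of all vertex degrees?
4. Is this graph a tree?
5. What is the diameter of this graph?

Count: 11 vertices, 10 edges.
Vertex 8 has neighbors [4], degree = 1.
Handshaking lemma: 2 * 10 = 20.
A graph is a tree iff it is connected and has exactly n-1 edges. This graph is connected (all 11 vertices in one component) and has 11-1 = 10 edges. It is a tree.
Diameter (longest shortest path) = 5.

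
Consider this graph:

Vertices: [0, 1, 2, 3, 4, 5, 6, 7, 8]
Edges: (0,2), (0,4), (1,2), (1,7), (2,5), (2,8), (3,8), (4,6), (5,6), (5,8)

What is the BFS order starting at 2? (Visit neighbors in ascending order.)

BFS from vertex 2 (neighbors processed in ascending order):
Visit order: 2, 0, 1, 5, 8, 4, 7, 6, 3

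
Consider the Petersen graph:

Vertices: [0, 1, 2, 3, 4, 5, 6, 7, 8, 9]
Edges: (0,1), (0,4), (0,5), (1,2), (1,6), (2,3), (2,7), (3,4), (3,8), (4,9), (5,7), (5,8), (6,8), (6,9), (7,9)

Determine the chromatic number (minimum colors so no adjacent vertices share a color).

The Petersen graph contains odd cycles (e.g. the outer 5-cycle), so chi >= 3.
A proper 3-coloring exists (it is a well-known 3-chromatic graph).
Chromatic number = 3.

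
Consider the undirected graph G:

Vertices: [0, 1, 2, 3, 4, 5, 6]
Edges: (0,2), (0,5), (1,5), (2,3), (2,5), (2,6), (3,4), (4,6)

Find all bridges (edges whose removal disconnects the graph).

A bridge is an edge whose removal increases the number of connected components.
Bridges found: (1,5)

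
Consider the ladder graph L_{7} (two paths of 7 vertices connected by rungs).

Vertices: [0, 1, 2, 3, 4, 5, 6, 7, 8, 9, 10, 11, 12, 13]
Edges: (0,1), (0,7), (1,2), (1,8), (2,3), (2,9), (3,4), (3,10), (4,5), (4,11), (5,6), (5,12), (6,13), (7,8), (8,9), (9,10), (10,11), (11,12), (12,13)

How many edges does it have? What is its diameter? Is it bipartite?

Ladder graph L_{7}: 7 rungs + 2 * (7-1) path edges = 7 + 12 = 19 edges.
Diameter = 7.
Ladder graphs are bipartite (alternating coloring along each path).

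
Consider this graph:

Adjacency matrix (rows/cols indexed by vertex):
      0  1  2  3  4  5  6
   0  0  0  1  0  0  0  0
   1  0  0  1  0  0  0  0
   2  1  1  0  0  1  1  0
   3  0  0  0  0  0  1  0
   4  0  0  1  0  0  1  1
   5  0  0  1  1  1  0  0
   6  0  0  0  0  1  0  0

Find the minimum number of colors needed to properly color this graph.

The graph has a maximum clique of size 3 (lower bound on chromatic number).
A valid 3-coloring: {0: 1, 1: 1, 2: 0, 3: 0, 4: 1, 5: 2, 6: 0}.
Chromatic number = 3.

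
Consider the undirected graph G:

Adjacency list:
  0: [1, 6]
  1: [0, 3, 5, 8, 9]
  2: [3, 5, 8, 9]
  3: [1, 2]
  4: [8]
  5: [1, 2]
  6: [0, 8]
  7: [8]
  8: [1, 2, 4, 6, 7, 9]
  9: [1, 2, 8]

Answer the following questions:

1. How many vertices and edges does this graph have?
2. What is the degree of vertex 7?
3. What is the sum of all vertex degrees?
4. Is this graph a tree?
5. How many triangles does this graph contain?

Count: 10 vertices, 14 edges.
Vertex 7 has neighbors [8], degree = 1.
Handshaking lemma: 2 * 14 = 28.
A tree on 10 vertices has 9 edges. This graph has 14 edges (5 extra). Not a tree.
Number of triangles = 2.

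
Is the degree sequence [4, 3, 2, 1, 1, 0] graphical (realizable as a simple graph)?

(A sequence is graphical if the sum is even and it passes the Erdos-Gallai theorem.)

Sum of degrees = 11. Sum is odd, so the sequence is NOT graphical.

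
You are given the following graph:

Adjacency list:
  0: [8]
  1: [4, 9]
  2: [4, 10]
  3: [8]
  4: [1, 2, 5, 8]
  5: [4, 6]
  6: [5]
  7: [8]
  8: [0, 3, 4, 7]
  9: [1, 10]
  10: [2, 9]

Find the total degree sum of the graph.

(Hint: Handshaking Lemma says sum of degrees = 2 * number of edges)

Count edges: 11 edges.
By Handshaking Lemma: sum of degrees = 2 * 11 = 22.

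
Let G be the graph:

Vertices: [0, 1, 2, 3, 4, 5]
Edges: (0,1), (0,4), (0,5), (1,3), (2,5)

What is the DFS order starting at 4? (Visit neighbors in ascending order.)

DFS from vertex 4 (neighbors processed in ascending order):
Visit order: 4, 0, 1, 3, 5, 2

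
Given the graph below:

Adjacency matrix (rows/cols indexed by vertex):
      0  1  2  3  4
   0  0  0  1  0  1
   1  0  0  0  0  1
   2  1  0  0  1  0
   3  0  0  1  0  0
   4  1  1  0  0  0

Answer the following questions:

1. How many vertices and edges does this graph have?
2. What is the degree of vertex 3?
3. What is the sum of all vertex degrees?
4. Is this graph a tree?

Count: 5 vertices, 4 edges.
Vertex 3 has neighbors [2], degree = 1.
Handshaking lemma: 2 * 4 = 8.
A graph is a tree iff it is connected and has exactly n-1 edges. This graph is connected (all 5 vertices in one component) and has 5-1 = 4 edges. It is a tree.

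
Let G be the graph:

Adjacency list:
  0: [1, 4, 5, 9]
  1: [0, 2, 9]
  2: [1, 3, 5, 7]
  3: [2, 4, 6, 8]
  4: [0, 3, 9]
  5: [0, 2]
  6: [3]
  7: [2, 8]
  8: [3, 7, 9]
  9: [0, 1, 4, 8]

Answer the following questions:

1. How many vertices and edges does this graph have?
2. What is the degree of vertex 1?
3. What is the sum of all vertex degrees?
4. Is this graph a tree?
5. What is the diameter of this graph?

Count: 10 vertices, 15 edges.
Vertex 1 has neighbors [0, 2, 9], degree = 3.
Handshaking lemma: 2 * 15 = 30.
A tree on 10 vertices has 9 edges. This graph has 15 edges (6 extra). Not a tree.
Diameter (longest shortest path) = 3.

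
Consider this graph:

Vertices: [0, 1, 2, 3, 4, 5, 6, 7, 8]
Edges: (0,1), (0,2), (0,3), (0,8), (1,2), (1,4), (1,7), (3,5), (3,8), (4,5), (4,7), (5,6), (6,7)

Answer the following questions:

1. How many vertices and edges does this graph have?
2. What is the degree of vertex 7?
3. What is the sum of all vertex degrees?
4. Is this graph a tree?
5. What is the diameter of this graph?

Count: 9 vertices, 13 edges.
Vertex 7 has neighbors [1, 4, 6], degree = 3.
Handshaking lemma: 2 * 13 = 26.
A tree on 9 vertices has 8 edges. This graph has 13 edges (5 extra). Not a tree.
Diameter (longest shortest path) = 3.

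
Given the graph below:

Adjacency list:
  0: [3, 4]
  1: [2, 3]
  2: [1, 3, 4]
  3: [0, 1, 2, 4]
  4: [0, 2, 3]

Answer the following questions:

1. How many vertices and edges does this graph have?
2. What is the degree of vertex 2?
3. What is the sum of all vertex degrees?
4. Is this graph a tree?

Count: 5 vertices, 7 edges.
Vertex 2 has neighbors [1, 3, 4], degree = 3.
Handshaking lemma: 2 * 7 = 14.
A tree on 5 vertices has 4 edges. This graph has 7 edges (3 extra). Not a tree.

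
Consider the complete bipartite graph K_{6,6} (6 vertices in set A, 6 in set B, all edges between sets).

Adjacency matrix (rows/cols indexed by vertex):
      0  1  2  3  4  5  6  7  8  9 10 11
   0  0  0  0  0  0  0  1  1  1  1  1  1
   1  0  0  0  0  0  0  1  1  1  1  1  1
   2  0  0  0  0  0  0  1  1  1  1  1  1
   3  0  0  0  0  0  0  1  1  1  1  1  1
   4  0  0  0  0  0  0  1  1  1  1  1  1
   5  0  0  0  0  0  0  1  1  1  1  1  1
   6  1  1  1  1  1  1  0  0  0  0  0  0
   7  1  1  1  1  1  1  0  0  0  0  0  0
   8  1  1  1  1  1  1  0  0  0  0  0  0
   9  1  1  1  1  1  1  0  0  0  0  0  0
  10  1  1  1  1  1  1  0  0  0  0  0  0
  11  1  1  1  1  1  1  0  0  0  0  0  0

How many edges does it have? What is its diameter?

K_{6,6} has 6 * 6 = 36 edges.
Any vertex reaches any opposite-side vertex in 1 step; same-side vertices reach in 2 steps via any opposite-side vertex.
Diameter = 2.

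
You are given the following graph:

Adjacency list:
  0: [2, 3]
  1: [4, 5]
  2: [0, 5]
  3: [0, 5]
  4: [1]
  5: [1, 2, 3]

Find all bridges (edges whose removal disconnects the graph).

A bridge is an edge whose removal increases the number of connected components.
Bridges found: (1,4), (1,5)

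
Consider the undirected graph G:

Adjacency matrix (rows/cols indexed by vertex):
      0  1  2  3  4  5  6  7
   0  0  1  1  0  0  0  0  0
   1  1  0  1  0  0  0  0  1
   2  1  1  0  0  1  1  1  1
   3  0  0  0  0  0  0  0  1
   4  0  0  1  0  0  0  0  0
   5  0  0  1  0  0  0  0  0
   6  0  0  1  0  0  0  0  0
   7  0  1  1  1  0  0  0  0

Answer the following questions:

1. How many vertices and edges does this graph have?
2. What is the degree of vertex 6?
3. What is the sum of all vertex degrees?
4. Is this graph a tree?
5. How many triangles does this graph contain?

Count: 8 vertices, 9 edges.
Vertex 6 has neighbors [2], degree = 1.
Handshaking lemma: 2 * 9 = 18.
A tree on 8 vertices has 7 edges. This graph has 9 edges (2 extra). Not a tree.
Number of triangles = 2.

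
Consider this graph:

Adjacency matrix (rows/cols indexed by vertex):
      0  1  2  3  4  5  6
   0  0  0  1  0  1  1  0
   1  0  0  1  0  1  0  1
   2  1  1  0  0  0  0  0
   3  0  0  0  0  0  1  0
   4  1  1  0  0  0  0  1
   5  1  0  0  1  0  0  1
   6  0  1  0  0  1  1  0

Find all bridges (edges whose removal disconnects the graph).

A bridge is an edge whose removal increases the number of connected components.
Bridges found: (3,5)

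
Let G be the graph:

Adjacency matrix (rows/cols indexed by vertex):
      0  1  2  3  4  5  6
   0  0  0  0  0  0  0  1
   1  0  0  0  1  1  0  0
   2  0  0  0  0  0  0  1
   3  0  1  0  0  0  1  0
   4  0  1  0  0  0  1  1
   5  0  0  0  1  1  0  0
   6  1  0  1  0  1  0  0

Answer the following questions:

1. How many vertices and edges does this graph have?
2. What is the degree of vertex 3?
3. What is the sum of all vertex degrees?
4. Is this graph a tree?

Count: 7 vertices, 7 edges.
Vertex 3 has neighbors [1, 5], degree = 2.
Handshaking lemma: 2 * 7 = 14.
A tree on 7 vertices has 6 edges. This graph has 7 edges (1 extra). Not a tree.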